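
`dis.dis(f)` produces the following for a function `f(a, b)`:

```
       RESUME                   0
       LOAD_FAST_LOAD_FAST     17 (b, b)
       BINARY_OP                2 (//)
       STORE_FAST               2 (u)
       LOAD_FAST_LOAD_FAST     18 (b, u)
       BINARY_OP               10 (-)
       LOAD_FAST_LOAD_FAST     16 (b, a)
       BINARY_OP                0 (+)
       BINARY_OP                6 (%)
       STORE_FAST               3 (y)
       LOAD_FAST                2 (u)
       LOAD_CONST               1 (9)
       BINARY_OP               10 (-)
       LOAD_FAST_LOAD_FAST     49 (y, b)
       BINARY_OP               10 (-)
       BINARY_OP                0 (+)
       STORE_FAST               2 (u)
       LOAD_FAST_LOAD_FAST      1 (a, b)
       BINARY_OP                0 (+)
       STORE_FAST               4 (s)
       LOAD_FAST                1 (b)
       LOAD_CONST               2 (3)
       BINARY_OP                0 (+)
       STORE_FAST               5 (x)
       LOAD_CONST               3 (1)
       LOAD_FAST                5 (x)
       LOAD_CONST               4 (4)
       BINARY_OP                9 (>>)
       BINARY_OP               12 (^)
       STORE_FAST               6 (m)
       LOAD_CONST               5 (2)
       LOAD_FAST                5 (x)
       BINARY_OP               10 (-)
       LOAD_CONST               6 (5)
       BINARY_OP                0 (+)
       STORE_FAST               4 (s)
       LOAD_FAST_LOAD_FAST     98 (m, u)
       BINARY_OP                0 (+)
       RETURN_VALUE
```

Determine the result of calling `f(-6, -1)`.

-8

LOAD_FAST_LOAD_FAST b,b → push -1,-1. Stack: [-1, -1]
BINARY_OP // → -1 // -1 = 1. Stack: [1]
STORE_FAST u → u=1. Stack: []
LOAD_FAST_LOAD_FAST b,u → push -1,1. Stack: [-1, 1]
BINARY_OP - → -1 - 1 = -2. Stack: [-2]
LOAD_FAST_LOAD_FAST b,a → push -1,-6. Stack: [-2, -1, -6]
BINARY_OP + → -1 + -6 = -7. Stack: [-2, -7]
BINARY_OP % → -2 % -7 = -2. Stack: [-2]
STORE_FAST y → y=-2. Stack: []
LOAD_FAST u → push 1. Stack: [1]
LOAD_CONST → push 9. Stack: [1, 9]
BINARY_OP - → 1 - 9 = -8. Stack: [-8]
LOAD_FAST_LOAD_FAST y,b → push -2,-1. Stack: [-8, -2, -1]
BINARY_OP - → -2 - -1 = -1. Stack: [-8, -1]
BINARY_OP + → -8 + -1 = -9. Stack: [-9]
STORE_FAST u → u=-9. Stack: []
LOAD_FAST_LOAD_FAST a,b → push -6,-1. Stack: [-6, -1]
BINARY_OP + → -6 + -1 = -7. Stack: [-7]
STORE_FAST s → s=-7. Stack: []
LOAD_FAST b → push -1. Stack: [-1]
LOAD_CONST → push 3. Stack: [-1, 3]
BINARY_OP + → -1 + 3 = 2. Stack: [2]
STORE_FAST x → x=2. Stack: []
LOAD_CONST → push 1. Stack: [1]
LOAD_FAST x → push 2. Stack: [1, 2]
LOAD_CONST → push 4. Stack: [1, 2, 4]
BINARY_OP >> → 2 >> 4 = 0. Stack: [1, 0]
BINARY_OP ^ → 1 ^ 0 = 1. Stack: [1]
STORE_FAST m → m=1. Stack: []
LOAD_CONST → push 2. Stack: [2]
LOAD_FAST x → push 2. Stack: [2, 2]
BINARY_OP - → 2 - 2 = 0. Stack: [0]
LOAD_CONST → push 5. Stack: [0, 5]
BINARY_OP + → 0 + 5 = 5. Stack: [5]
STORE_FAST s → s=5. Stack: []
LOAD_FAST_LOAD_FAST m,u → push 1,-9. Stack: [1, -9]
BINARY_OP + → 1 + -9 = -8. Stack: [-8]
RETURN_VALUE → return -8.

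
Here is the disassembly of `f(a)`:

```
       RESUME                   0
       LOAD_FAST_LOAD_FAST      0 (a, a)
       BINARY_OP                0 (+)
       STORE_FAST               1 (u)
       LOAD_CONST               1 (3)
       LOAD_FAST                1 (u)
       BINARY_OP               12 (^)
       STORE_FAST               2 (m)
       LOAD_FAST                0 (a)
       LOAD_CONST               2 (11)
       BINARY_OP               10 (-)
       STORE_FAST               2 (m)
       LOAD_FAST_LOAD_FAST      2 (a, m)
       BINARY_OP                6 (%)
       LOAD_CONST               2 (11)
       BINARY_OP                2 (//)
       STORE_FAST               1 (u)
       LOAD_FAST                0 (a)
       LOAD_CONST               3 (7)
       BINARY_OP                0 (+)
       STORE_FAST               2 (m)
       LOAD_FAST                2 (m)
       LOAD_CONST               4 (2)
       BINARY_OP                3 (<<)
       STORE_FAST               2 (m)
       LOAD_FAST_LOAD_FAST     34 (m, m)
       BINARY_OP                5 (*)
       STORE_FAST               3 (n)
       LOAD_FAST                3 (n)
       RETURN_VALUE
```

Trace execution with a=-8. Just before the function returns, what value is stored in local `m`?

-4

LOAD_FAST_LOAD_FAST a,a → push -8,-8. Stack: [-8, -8]
BINARY_OP + → -8 + -8 = -16. Stack: [-16]
STORE_FAST u → u=-16. Stack: []
LOAD_CONST → push 3. Stack: [3]
LOAD_FAST u → push -16. Stack: [3, -16]
BINARY_OP ^ → 3 ^ -16 = -13. Stack: [-13]
STORE_FAST m → m=-13. Stack: []
LOAD_FAST a → push -8. Stack: [-8]
LOAD_CONST → push 11. Stack: [-8, 11]
BINARY_OP - → -8 - 11 = -19. Stack: [-19]
STORE_FAST m → m=-19. Stack: []
LOAD_FAST_LOAD_FAST a,m → push -8,-19. Stack: [-8, -19]
BINARY_OP % → -8 % -19 = -8. Stack: [-8]
LOAD_CONST → push 11. Stack: [-8, 11]
BINARY_OP // → -8 // 11 = -1. Stack: [-1]
STORE_FAST u → u=-1. Stack: []
LOAD_FAST a → push -8. Stack: [-8]
LOAD_CONST → push 7. Stack: [-8, 7]
BINARY_OP + → -8 + 7 = -1. Stack: [-1]
STORE_FAST m → m=-1. Stack: []
LOAD_FAST m → push -1. Stack: [-1]
LOAD_CONST → push 2. Stack: [-1, 2]
BINARY_OP << → -1 << 2 = -4. Stack: [-4]
STORE_FAST m → m=-4. Stack: []
LOAD_FAST_LOAD_FAST m,m → push -4,-4. Stack: [-4, -4]
BINARY_OP * → -4 * -4 = 16. Stack: [16]
STORE_FAST n → n=16. Stack: []
LOAD_FAST n → push 16. Stack: [16]
RETURN_VALUE → return 16.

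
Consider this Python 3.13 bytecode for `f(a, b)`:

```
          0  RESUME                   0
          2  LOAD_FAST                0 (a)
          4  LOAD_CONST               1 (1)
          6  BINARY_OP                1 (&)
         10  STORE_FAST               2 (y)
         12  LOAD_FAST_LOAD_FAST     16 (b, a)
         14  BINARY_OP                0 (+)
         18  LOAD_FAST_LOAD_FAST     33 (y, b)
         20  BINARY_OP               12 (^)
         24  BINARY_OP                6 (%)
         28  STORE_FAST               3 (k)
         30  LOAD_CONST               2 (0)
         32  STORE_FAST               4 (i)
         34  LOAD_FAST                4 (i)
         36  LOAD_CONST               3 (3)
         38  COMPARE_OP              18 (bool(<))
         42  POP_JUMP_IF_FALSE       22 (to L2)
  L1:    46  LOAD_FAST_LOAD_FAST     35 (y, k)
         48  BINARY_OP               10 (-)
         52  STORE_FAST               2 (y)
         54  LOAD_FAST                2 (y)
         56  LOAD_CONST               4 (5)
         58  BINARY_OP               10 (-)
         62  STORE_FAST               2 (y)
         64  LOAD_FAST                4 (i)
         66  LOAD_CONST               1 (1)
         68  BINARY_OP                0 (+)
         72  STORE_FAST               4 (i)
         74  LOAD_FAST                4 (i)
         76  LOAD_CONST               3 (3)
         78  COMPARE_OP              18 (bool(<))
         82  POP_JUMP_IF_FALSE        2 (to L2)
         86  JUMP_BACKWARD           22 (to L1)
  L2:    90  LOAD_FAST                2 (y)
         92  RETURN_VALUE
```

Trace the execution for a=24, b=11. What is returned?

LOAD_FAST a → push 24. Stack: [24]
LOAD_CONST → push 1. Stack: [24, 1]
BINARY_OP & → 24 & 1 = 0. Stack: [0]
STORE_FAST y → y=0. Stack: []
LOAD_FAST_LOAD_FAST b,a → push 11,24. Stack: [11, 24]
BINARY_OP + → 11 + 24 = 35. Stack: [35]
LOAD_FAST_LOAD_FAST y,b → push 0,11. Stack: [35, 0, 11]
BINARY_OP ^ → 0 ^ 11 = 11. Stack: [35, 11]
BINARY_OP % → 35 % 11 = 2. Stack: [2]
STORE_FAST k → k=2. Stack: []
LOAD_CONST → push 0. Stack: [0]
STORE_FAST i → i=0. Stack: []
LOAD_FAST i → push 0. Stack: [0]
LOAD_CONST → push 3. Stack: [0, 3]
COMPARE_OP bool(<) → 0 vs 3 = True. Stack: [True]
POP_JUMP_IF_FALSE → pop True; no jump. Stack: []
LOAD_FAST_LOAD_FAST y,k → push 0,2. Stack: [0, 2]
BINARY_OP - → 0 - 2 = -2. Stack: [-2]
STORE_FAST y → y=-2. Stack: []
LOAD_FAST y → push -2. Stack: [-2]
LOAD_CONST → push 5. Stack: [-2, 5]
BINARY_OP - → -2 - 5 = -7. Stack: [-7]
STORE_FAST y → y=-7. Stack: []
LOAD_FAST i → push 0. Stack: [0]
LOAD_CONST → push 1. Stack: [0, 1]
BINARY_OP + → 0 + 1 = 1. Stack: [1]
STORE_FAST i → i=1. Stack: []
LOAD_FAST i → push 1. Stack: [1]
LOAD_CONST → push 3. Stack: [1, 3]
COMPARE_OP bool(<) → 1 vs 3 = True. Stack: [True]
POP_JUMP_IF_FALSE → pop True; no jump. Stack: []
LOAD_FAST_LOAD_FAST y,k → push -7,2. Stack: [-7, 2]
BINARY_OP - → -7 - 2 = -9. Stack: [-9]
STORE_FAST y → y=-9. Stack: []
LOAD_FAST y → push -9. Stack: [-9]
LOAD_CONST → push 5. Stack: [-9, 5]
BINARY_OP - → -9 - 5 = -14. Stack: [-14]
STORE_FAST y → y=-14. Stack: []
LOAD_FAST i → push 1. Stack: [1]
LOAD_CONST → push 1. Stack: [1, 1]
BINARY_OP + → 1 + 1 = 2. Stack: [2]
STORE_FAST i → i=2. Stack: []
LOAD_FAST i → push 2. Stack: [2]
LOAD_CONST → push 3. Stack: [2, 3]
COMPARE_OP bool(<) → 2 vs 3 = True. Stack: [True]
POP_JUMP_IF_FALSE → pop True; no jump. Stack: []
LOAD_FAST_LOAD_FAST y,k → push -14,2. Stack: [-14, 2]
BINARY_OP - → -14 - 2 = -16. Stack: [-16]
STORE_FAST y → y=-16. Stack: []
LOAD_FAST y → push -16. Stack: [-16]
LOAD_CONST → push 5. Stack: [-16, 5]
BINARY_OP - → -16 - 5 = -21. Stack: [-21]
STORE_FAST y → y=-21. Stack: []
LOAD_FAST i → push 2. Stack: [2]
LOAD_CONST → push 1. Stack: [2, 1]
BINARY_OP + → 2 + 1 = 3. Stack: [3]
STORE_FAST i → i=3. Stack: []
LOAD_FAST i → push 3. Stack: [3]
LOAD_CONST → push 3. Stack: [3, 3]
COMPARE_OP bool(<) → 3 vs 3 = False. Stack: [False]
POP_JUMP_IF_FALSE → pop False; jump. Stack: []
LOAD_FAST y → push -21. Stack: [-21]
RETURN_VALUE → return -21.

-21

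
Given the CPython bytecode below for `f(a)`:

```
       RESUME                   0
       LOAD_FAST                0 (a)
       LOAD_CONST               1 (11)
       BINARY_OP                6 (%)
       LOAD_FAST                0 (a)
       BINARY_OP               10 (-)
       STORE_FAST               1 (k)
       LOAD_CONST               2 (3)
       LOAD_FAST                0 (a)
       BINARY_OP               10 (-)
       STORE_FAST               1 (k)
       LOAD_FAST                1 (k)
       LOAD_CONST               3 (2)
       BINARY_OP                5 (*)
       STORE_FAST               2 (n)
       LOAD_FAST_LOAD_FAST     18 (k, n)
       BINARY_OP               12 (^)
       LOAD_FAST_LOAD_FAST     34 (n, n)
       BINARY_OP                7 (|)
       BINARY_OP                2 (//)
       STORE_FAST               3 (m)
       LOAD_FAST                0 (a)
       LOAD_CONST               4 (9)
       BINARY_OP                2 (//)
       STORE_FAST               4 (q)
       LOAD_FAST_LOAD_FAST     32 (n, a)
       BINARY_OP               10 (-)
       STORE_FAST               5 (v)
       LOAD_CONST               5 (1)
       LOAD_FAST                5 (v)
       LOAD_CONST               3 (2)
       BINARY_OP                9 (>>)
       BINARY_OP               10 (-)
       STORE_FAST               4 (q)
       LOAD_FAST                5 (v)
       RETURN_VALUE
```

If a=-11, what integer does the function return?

LOAD_FAST a → push -11. Stack: [-11]
LOAD_CONST → push 11. Stack: [-11, 11]
BINARY_OP % → -11 % 11 = 0. Stack: [0]
LOAD_FAST a → push -11. Stack: [0, -11]
BINARY_OP - → 0 - -11 = 11. Stack: [11]
STORE_FAST k → k=11. Stack: []
LOAD_CONST → push 3. Stack: [3]
LOAD_FAST a → push -11. Stack: [3, -11]
BINARY_OP - → 3 - -11 = 14. Stack: [14]
STORE_FAST k → k=14. Stack: []
LOAD_FAST k → push 14. Stack: [14]
LOAD_CONST → push 2. Stack: [14, 2]
BINARY_OP * → 14 * 2 = 28. Stack: [28]
STORE_FAST n → n=28. Stack: []
LOAD_FAST_LOAD_FAST k,n → push 14,28. Stack: [14, 28]
BINARY_OP ^ → 14 ^ 28 = 18. Stack: [18]
LOAD_FAST_LOAD_FAST n,n → push 28,28. Stack: [18, 28, 28]
BINARY_OP | → 28 | 28 = 28. Stack: [18, 28]
BINARY_OP // → 18 // 28 = 0. Stack: [0]
STORE_FAST m → m=0. Stack: []
LOAD_FAST a → push -11. Stack: [-11]
LOAD_CONST → push 9. Stack: [-11, 9]
BINARY_OP // → -11 // 9 = -2. Stack: [-2]
STORE_FAST q → q=-2. Stack: []
LOAD_FAST_LOAD_FAST n,a → push 28,-11. Stack: [28, -11]
BINARY_OP - → 28 - -11 = 39. Stack: [39]
STORE_FAST v → v=39. Stack: []
LOAD_CONST → push 1. Stack: [1]
LOAD_FAST v → push 39. Stack: [1, 39]
LOAD_CONST → push 2. Stack: [1, 39, 2]
BINARY_OP >> → 39 >> 2 = 9. Stack: [1, 9]
BINARY_OP - → 1 - 9 = -8. Stack: [-8]
STORE_FAST q → q=-8. Stack: []
LOAD_FAST v → push 39. Stack: [39]
RETURN_VALUE → return 39.

39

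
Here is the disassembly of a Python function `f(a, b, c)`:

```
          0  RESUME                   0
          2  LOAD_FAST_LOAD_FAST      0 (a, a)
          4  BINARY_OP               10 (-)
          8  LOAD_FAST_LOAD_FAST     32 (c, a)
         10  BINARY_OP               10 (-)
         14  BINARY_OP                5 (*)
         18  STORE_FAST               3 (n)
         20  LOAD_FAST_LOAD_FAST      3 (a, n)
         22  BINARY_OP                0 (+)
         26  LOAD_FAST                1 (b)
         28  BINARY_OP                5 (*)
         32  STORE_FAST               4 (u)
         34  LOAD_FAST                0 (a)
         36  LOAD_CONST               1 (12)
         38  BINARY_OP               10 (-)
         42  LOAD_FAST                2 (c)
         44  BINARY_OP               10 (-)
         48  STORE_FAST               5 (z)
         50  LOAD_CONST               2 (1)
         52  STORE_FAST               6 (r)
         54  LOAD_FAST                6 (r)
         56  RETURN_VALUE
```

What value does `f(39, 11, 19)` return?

LOAD_FAST_LOAD_FAST a,a → push 39,39. Stack: [39, 39]
BINARY_OP - → 39 - 39 = 0. Stack: [0]
LOAD_FAST_LOAD_FAST c,a → push 19,39. Stack: [0, 19, 39]
BINARY_OP - → 19 - 39 = -20. Stack: [0, -20]
BINARY_OP * → 0 * -20 = 0. Stack: [0]
STORE_FAST n → n=0. Stack: []
LOAD_FAST_LOAD_FAST a,n → push 39,0. Stack: [39, 0]
BINARY_OP + → 39 + 0 = 39. Stack: [39]
LOAD_FAST b → push 11. Stack: [39, 11]
BINARY_OP * → 39 * 11 = 429. Stack: [429]
STORE_FAST u → u=429. Stack: []
LOAD_FAST a → push 39. Stack: [39]
LOAD_CONST → push 12. Stack: [39, 12]
BINARY_OP - → 39 - 12 = 27. Stack: [27]
LOAD_FAST c → push 19. Stack: [27, 19]
BINARY_OP - → 27 - 19 = 8. Stack: [8]
STORE_FAST z → z=8. Stack: []
LOAD_CONST → push 1. Stack: [1]
STORE_FAST r → r=1. Stack: []
LOAD_FAST r → push 1. Stack: [1]
RETURN_VALUE → return 1.

1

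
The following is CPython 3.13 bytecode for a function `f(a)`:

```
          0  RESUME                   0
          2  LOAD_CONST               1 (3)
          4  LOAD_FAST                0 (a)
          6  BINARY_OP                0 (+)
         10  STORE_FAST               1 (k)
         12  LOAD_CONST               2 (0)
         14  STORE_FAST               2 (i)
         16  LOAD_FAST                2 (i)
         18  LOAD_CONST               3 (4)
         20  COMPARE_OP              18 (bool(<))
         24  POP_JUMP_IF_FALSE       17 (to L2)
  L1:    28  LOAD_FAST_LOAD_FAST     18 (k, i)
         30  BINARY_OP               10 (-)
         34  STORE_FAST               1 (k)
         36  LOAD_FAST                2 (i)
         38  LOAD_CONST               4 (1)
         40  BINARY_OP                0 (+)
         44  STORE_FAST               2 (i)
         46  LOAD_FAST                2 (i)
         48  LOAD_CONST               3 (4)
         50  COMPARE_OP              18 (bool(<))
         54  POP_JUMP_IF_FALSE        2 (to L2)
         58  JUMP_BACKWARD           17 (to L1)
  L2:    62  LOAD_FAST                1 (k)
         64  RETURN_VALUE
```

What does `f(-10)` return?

-13

LOAD_CONST → push 3. Stack: [3]
LOAD_FAST a → push -10. Stack: [3, -10]
BINARY_OP + → 3 + -10 = -7. Stack: [-7]
STORE_FAST k → k=-7. Stack: []
LOAD_CONST → push 0. Stack: [0]
STORE_FAST i → i=0. Stack: []
LOAD_FAST i → push 0. Stack: [0]
LOAD_CONST → push 4. Stack: [0, 4]
COMPARE_OP bool(<) → 0 vs 4 = True. Stack: [True]
POP_JUMP_IF_FALSE → pop True; no jump. Stack: []
LOAD_FAST_LOAD_FAST k,i → push -7,0. Stack: [-7, 0]
BINARY_OP - → -7 - 0 = -7. Stack: [-7]
STORE_FAST k → k=-7. Stack: []
LOAD_FAST i → push 0. Stack: [0]
LOAD_CONST → push 1. Stack: [0, 1]
BINARY_OP + → 0 + 1 = 1. Stack: [1]
STORE_FAST i → i=1. Stack: []
LOAD_FAST i → push 1. Stack: [1]
LOAD_CONST → push 4. Stack: [1, 4]
COMPARE_OP bool(<) → 1 vs 4 = True. Stack: [True]
POP_JUMP_IF_FALSE → pop True; no jump. Stack: []
LOAD_FAST_LOAD_FAST k,i → push -7,1. Stack: [-7, 1]
BINARY_OP - → -7 - 1 = -8. Stack: [-8]
STORE_FAST k → k=-8. Stack: []
LOAD_FAST i → push 1. Stack: [1]
LOAD_CONST → push 1. Stack: [1, 1]
BINARY_OP + → 1 + 1 = 2. Stack: [2]
STORE_FAST i → i=2. Stack: []
LOAD_FAST i → push 2. Stack: [2]
LOAD_CONST → push 4. Stack: [2, 4]
COMPARE_OP bool(<) → 2 vs 4 = True. Stack: [True]
POP_JUMP_IF_FALSE → pop True; no jump. Stack: []
LOAD_FAST_LOAD_FAST k,i → push -8,2. Stack: [-8, 2]
BINARY_OP - → -8 - 2 = -10. Stack: [-10]
STORE_FAST k → k=-10. Stack: []
LOAD_FAST i → push 2. Stack: [2]
LOAD_CONST → push 1. Stack: [2, 1]
BINARY_OP + → 2 + 1 = 3. Stack: [3]
STORE_FAST i → i=3. Stack: []
LOAD_FAST i → push 3. Stack: [3]
LOAD_CONST → push 4. Stack: [3, 4]
COMPARE_OP bool(<) → 3 vs 4 = True. Stack: [True]
POP_JUMP_IF_FALSE → pop True; no jump. Stack: []
LOAD_FAST_LOAD_FAST k,i → push -10,3. Stack: [-10, 3]
BINARY_OP - → -10 - 3 = -13. Stack: [-13]
STORE_FAST k → k=-13. Stack: []
LOAD_FAST i → push 3. Stack: [3]
LOAD_CONST → push 1. Stack: [3, 1]
BINARY_OP + → 3 + 1 = 4. Stack: [4]
STORE_FAST i → i=4. Stack: []
LOAD_FAST i → push 4. Stack: [4]
LOAD_CONST → push 4. Stack: [4, 4]
COMPARE_OP bool(<) → 4 vs 4 = False. Stack: [False]
POP_JUMP_IF_FALSE → pop False; jump. Stack: []
LOAD_FAST k → push -13. Stack: [-13]
RETURN_VALUE → return -13.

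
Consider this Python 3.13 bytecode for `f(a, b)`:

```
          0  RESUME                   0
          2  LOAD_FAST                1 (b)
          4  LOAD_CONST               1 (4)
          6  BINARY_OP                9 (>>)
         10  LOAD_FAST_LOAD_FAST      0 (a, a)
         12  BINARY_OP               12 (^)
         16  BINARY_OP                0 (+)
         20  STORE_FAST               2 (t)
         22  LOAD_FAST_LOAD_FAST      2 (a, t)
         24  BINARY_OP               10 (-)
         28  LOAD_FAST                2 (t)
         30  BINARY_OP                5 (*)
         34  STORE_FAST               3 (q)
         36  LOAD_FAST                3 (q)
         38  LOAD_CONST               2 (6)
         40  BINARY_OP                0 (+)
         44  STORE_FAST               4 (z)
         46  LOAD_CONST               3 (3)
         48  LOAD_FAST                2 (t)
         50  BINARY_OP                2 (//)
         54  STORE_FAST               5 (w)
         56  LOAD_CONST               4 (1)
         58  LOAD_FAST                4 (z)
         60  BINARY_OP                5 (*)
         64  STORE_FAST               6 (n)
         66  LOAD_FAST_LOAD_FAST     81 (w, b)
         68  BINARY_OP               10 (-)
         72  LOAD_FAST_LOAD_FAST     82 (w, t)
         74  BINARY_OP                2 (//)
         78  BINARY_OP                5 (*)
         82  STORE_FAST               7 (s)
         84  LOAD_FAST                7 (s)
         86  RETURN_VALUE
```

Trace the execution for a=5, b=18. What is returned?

LOAD_FAST b → push 18. Stack: [18]
LOAD_CONST → push 4. Stack: [18, 4]
BINARY_OP >> → 18 >> 4 = 1. Stack: [1]
LOAD_FAST_LOAD_FAST a,a → push 5,5. Stack: [1, 5, 5]
BINARY_OP ^ → 5 ^ 5 = 0. Stack: [1, 0]
BINARY_OP + → 1 + 0 = 1. Stack: [1]
STORE_FAST t → t=1. Stack: []
LOAD_FAST_LOAD_FAST a,t → push 5,1. Stack: [5, 1]
BINARY_OP - → 5 - 1 = 4. Stack: [4]
LOAD_FAST t → push 1. Stack: [4, 1]
BINARY_OP * → 4 * 1 = 4. Stack: [4]
STORE_FAST q → q=4. Stack: []
LOAD_FAST q → push 4. Stack: [4]
LOAD_CONST → push 6. Stack: [4, 6]
BINARY_OP + → 4 + 6 = 10. Stack: [10]
STORE_FAST z → z=10. Stack: []
LOAD_CONST → push 3. Stack: [3]
LOAD_FAST t → push 1. Stack: [3, 1]
BINARY_OP // → 3 // 1 = 3. Stack: [3]
STORE_FAST w → w=3. Stack: []
LOAD_CONST → push 1. Stack: [1]
LOAD_FAST z → push 10. Stack: [1, 10]
BINARY_OP * → 1 * 10 = 10. Stack: [10]
STORE_FAST n → n=10. Stack: []
LOAD_FAST_LOAD_FAST w,b → push 3,18. Stack: [3, 18]
BINARY_OP - → 3 - 18 = -15. Stack: [-15]
LOAD_FAST_LOAD_FAST w,t → push 3,1. Stack: [-15, 3, 1]
BINARY_OP // → 3 // 1 = 3. Stack: [-15, 3]
BINARY_OP * → -15 * 3 = -45. Stack: [-45]
STORE_FAST s → s=-45. Stack: []
LOAD_FAST s → push -45. Stack: [-45]
RETURN_VALUE → return -45.

-45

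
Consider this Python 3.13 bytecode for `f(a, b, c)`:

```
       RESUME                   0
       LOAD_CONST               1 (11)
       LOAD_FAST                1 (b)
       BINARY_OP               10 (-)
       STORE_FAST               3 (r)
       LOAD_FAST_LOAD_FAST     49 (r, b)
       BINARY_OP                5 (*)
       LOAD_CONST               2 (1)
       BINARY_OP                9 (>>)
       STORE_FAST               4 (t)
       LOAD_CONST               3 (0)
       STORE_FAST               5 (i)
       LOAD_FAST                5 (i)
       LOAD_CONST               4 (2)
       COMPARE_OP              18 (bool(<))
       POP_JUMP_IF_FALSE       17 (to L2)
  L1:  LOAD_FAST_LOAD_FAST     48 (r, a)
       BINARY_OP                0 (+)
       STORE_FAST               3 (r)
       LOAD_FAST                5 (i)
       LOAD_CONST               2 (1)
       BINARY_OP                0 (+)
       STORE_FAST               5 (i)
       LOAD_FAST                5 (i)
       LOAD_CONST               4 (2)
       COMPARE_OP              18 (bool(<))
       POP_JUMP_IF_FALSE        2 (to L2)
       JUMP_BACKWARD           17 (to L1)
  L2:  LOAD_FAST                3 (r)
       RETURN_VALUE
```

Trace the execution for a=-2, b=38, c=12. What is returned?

-31

LOAD_CONST → push 11. Stack: [11]
LOAD_FAST b → push 38. Stack: [11, 38]
BINARY_OP - → 11 - 38 = -27. Stack: [-27]
STORE_FAST r → r=-27. Stack: []
LOAD_FAST_LOAD_FAST r,b → push -27,38. Stack: [-27, 38]
BINARY_OP * → -27 * 38 = -1026. Stack: [-1026]
LOAD_CONST → push 1. Stack: [-1026, 1]
BINARY_OP >> → -1026 >> 1 = -513. Stack: [-513]
STORE_FAST t → t=-513. Stack: []
LOAD_CONST → push 0. Stack: [0]
STORE_FAST i → i=0. Stack: []
LOAD_FAST i → push 0. Stack: [0]
LOAD_CONST → push 2. Stack: [0, 2]
COMPARE_OP bool(<) → 0 vs 2 = True. Stack: [True]
POP_JUMP_IF_FALSE → pop True; no jump. Stack: []
LOAD_FAST_LOAD_FAST r,a → push -27,-2. Stack: [-27, -2]
BINARY_OP + → -27 + -2 = -29. Stack: [-29]
STORE_FAST r → r=-29. Stack: []
LOAD_FAST i → push 0. Stack: [0]
LOAD_CONST → push 1. Stack: [0, 1]
BINARY_OP + → 0 + 1 = 1. Stack: [1]
STORE_FAST i → i=1. Stack: []
LOAD_FAST i → push 1. Stack: [1]
LOAD_CONST → push 2. Stack: [1, 2]
COMPARE_OP bool(<) → 1 vs 2 = True. Stack: [True]
POP_JUMP_IF_FALSE → pop True; no jump. Stack: []
LOAD_FAST_LOAD_FAST r,a → push -29,-2. Stack: [-29, -2]
BINARY_OP + → -29 + -2 = -31. Stack: [-31]
STORE_FAST r → r=-31. Stack: []
LOAD_FAST i → push 1. Stack: [1]
LOAD_CONST → push 1. Stack: [1, 1]
BINARY_OP + → 1 + 1 = 2. Stack: [2]
STORE_FAST i → i=2. Stack: []
LOAD_FAST i → push 2. Stack: [2]
LOAD_CONST → push 2. Stack: [2, 2]
COMPARE_OP bool(<) → 2 vs 2 = False. Stack: [False]
POP_JUMP_IF_FALSE → pop False; jump. Stack: []
LOAD_FAST r → push -31. Stack: [-31]
RETURN_VALUE → return -31.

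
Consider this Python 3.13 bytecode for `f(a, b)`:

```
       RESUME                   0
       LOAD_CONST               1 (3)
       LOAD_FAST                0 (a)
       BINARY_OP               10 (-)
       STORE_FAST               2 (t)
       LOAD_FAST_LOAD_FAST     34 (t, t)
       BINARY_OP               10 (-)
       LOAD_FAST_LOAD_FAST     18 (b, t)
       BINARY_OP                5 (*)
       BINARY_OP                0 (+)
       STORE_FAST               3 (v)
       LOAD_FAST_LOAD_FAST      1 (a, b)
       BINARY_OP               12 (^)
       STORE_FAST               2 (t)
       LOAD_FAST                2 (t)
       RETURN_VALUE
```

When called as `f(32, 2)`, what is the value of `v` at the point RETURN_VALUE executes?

LOAD_CONST → push 3. Stack: [3]
LOAD_FAST a → push 32. Stack: [3, 32]
BINARY_OP - → 3 - 32 = -29. Stack: [-29]
STORE_FAST t → t=-29. Stack: []
LOAD_FAST_LOAD_FAST t,t → push -29,-29. Stack: [-29, -29]
BINARY_OP - → -29 - -29 = 0. Stack: [0]
LOAD_FAST_LOAD_FAST b,t → push 2,-29. Stack: [0, 2, -29]
BINARY_OP * → 2 * -29 = -58. Stack: [0, -58]
BINARY_OP + → 0 + -58 = -58. Stack: [-58]
STORE_FAST v → v=-58. Stack: []
LOAD_FAST_LOAD_FAST a,b → push 32,2. Stack: [32, 2]
BINARY_OP ^ → 32 ^ 2 = 34. Stack: [34]
STORE_FAST t → t=34. Stack: []
LOAD_FAST t → push 34. Stack: [34]
RETURN_VALUE → return 34.

-58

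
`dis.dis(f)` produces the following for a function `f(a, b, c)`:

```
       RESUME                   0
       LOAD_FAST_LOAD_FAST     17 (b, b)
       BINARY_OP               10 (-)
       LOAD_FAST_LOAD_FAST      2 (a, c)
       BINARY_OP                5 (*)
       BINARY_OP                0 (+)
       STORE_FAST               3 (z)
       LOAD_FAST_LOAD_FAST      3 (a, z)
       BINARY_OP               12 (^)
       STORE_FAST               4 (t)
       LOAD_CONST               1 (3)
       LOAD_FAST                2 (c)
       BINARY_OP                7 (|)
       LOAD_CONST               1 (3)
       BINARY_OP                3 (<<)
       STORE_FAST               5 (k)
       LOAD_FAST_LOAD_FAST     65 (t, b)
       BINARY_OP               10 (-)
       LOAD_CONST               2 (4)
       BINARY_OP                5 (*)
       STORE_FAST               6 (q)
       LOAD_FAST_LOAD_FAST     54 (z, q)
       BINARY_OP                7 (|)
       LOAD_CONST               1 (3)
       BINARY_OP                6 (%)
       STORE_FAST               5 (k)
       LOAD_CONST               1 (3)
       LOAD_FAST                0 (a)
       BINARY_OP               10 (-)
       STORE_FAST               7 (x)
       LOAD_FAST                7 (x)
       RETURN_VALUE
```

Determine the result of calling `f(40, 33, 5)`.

LOAD_FAST_LOAD_FAST b,b → push 33,33. Stack: [33, 33]
BINARY_OP - → 33 - 33 = 0. Stack: [0]
LOAD_FAST_LOAD_FAST a,c → push 40,5. Stack: [0, 40, 5]
BINARY_OP * → 40 * 5 = 200. Stack: [0, 200]
BINARY_OP + → 0 + 200 = 200. Stack: [200]
STORE_FAST z → z=200. Stack: []
LOAD_FAST_LOAD_FAST a,z → push 40,200. Stack: [40, 200]
BINARY_OP ^ → 40 ^ 200 = 224. Stack: [224]
STORE_FAST t → t=224. Stack: []
LOAD_CONST → push 3. Stack: [3]
LOAD_FAST c → push 5. Stack: [3, 5]
BINARY_OP | → 3 | 5 = 7. Stack: [7]
LOAD_CONST → push 3. Stack: [7, 3]
BINARY_OP << → 7 << 3 = 56. Stack: [56]
STORE_FAST k → k=56. Stack: []
LOAD_FAST_LOAD_FAST t,b → push 224,33. Stack: [224, 33]
BINARY_OP - → 224 - 33 = 191. Stack: [191]
LOAD_CONST → push 4. Stack: [191, 4]
BINARY_OP * → 191 * 4 = 764. Stack: [764]
STORE_FAST q → q=764. Stack: []
LOAD_FAST_LOAD_FAST z,q → push 200,764. Stack: [200, 764]
BINARY_OP | → 200 | 764 = 764. Stack: [764]
LOAD_CONST → push 3. Stack: [764, 3]
BINARY_OP % → 764 % 3 = 2. Stack: [2]
STORE_FAST k → k=2. Stack: []
LOAD_CONST → push 3. Stack: [3]
LOAD_FAST a → push 40. Stack: [3, 40]
BINARY_OP - → 3 - 40 = -37. Stack: [-37]
STORE_FAST x → x=-37. Stack: []
LOAD_FAST x → push -37. Stack: [-37]
RETURN_VALUE → return -37.

-37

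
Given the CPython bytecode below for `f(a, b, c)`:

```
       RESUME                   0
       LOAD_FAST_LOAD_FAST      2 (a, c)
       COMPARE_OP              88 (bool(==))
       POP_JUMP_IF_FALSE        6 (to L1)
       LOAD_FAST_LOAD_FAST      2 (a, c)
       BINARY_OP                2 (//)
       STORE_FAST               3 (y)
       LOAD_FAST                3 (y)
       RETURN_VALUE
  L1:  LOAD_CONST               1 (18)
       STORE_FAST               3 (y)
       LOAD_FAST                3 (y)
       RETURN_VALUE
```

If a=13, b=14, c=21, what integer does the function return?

18

LOAD_FAST_LOAD_FAST a,c → push 13,21. Stack: [13, 21]
COMPARE_OP bool(==) → 13 vs 21 = False. Stack: [False]
POP_JUMP_IF_FALSE → pop False; jump. Stack: []
LOAD_CONST → push 18. Stack: [18]
STORE_FAST y → y=18. Stack: []
LOAD_FAST y → push 18. Stack: [18]
RETURN_VALUE → return 18.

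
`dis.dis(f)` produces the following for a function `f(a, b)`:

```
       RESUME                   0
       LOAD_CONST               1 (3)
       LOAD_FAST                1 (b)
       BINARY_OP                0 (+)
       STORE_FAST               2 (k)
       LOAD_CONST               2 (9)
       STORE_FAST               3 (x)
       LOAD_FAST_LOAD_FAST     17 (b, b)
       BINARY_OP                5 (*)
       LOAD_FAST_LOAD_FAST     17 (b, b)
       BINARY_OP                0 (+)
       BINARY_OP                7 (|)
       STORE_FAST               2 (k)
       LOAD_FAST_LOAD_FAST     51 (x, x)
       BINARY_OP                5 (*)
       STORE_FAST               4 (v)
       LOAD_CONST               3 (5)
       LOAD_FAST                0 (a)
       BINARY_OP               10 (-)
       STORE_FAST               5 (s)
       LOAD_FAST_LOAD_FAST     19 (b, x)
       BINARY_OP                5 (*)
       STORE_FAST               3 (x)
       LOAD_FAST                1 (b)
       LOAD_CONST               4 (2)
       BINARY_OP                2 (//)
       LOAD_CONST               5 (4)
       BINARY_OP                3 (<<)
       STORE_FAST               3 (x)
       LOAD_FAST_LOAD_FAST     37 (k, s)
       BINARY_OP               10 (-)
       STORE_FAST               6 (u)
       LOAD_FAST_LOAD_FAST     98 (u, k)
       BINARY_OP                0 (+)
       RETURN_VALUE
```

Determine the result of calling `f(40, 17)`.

LOAD_CONST → push 3. Stack: [3]
LOAD_FAST b → push 17. Stack: [3, 17]
BINARY_OP + → 3 + 17 = 20. Stack: [20]
STORE_FAST k → k=20. Stack: []
LOAD_CONST → push 9. Stack: [9]
STORE_FAST x → x=9. Stack: []
LOAD_FAST_LOAD_FAST b,b → push 17,17. Stack: [17, 17]
BINARY_OP * → 17 * 17 = 289. Stack: [289]
LOAD_FAST_LOAD_FAST b,b → push 17,17. Stack: [289, 17, 17]
BINARY_OP + → 17 + 17 = 34. Stack: [289, 34]
BINARY_OP | → 289 | 34 = 291. Stack: [291]
STORE_FAST k → k=291. Stack: []
LOAD_FAST_LOAD_FAST x,x → push 9,9. Stack: [9, 9]
BINARY_OP * → 9 * 9 = 81. Stack: [81]
STORE_FAST v → v=81. Stack: []
LOAD_CONST → push 5. Stack: [5]
LOAD_FAST a → push 40. Stack: [5, 40]
BINARY_OP - → 5 - 40 = -35. Stack: [-35]
STORE_FAST s → s=-35. Stack: []
LOAD_FAST_LOAD_FAST b,x → push 17,9. Stack: [17, 9]
BINARY_OP * → 17 * 9 = 153. Stack: [153]
STORE_FAST x → x=153. Stack: []
LOAD_FAST b → push 17. Stack: [17]
LOAD_CONST → push 2. Stack: [17, 2]
BINARY_OP // → 17 // 2 = 8. Stack: [8]
LOAD_CONST → push 4. Stack: [8, 4]
BINARY_OP << → 8 << 4 = 128. Stack: [128]
STORE_FAST x → x=128. Stack: []
LOAD_FAST_LOAD_FAST k,s → push 291,-35. Stack: [291, -35]
BINARY_OP - → 291 - -35 = 326. Stack: [326]
STORE_FAST u → u=326. Stack: []
LOAD_FAST_LOAD_FAST u,k → push 326,291. Stack: [326, 291]
BINARY_OP + → 326 + 291 = 617. Stack: [617]
RETURN_VALUE → return 617.

617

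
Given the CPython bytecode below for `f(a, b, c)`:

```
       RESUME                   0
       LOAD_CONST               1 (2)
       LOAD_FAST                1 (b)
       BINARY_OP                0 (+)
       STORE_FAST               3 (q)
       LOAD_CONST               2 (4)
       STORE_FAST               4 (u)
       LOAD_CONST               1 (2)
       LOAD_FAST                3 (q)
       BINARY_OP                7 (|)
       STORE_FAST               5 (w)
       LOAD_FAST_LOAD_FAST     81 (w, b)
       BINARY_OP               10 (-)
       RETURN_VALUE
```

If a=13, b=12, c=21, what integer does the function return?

LOAD_CONST → push 2. Stack: [2]
LOAD_FAST b → push 12. Stack: [2, 12]
BINARY_OP + → 2 + 12 = 14. Stack: [14]
STORE_FAST q → q=14. Stack: []
LOAD_CONST → push 4. Stack: [4]
STORE_FAST u → u=4. Stack: []
LOAD_CONST → push 2. Stack: [2]
LOAD_FAST q → push 14. Stack: [2, 14]
BINARY_OP | → 2 | 14 = 14. Stack: [14]
STORE_FAST w → w=14. Stack: []
LOAD_FAST_LOAD_FAST w,b → push 14,12. Stack: [14, 12]
BINARY_OP - → 14 - 12 = 2. Stack: [2]
RETURN_VALUE → return 2.

2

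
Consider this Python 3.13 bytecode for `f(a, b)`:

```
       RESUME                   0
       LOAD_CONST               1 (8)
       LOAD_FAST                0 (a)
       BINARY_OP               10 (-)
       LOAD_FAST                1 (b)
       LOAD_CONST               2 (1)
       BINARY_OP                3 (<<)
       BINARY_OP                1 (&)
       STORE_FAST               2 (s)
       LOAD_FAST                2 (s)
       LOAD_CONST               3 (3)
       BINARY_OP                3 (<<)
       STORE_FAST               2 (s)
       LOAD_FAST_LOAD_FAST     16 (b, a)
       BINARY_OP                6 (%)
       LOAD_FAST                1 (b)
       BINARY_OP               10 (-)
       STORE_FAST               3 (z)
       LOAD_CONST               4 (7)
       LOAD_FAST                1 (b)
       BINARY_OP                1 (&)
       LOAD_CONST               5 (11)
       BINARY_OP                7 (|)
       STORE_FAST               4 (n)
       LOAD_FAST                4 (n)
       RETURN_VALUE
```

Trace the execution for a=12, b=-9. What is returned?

15

LOAD_CONST → push 8. Stack: [8]
LOAD_FAST a → push 12. Stack: [8, 12]
BINARY_OP - → 8 - 12 = -4. Stack: [-4]
LOAD_FAST b → push -9. Stack: [-4, -9]
LOAD_CONST → push 1. Stack: [-4, -9, 1]
BINARY_OP << → -9 << 1 = -18. Stack: [-4, -18]
BINARY_OP & → -4 & -18 = -20. Stack: [-20]
STORE_FAST s → s=-20. Stack: []
LOAD_FAST s → push -20. Stack: [-20]
LOAD_CONST → push 3. Stack: [-20, 3]
BINARY_OP << → -20 << 3 = -160. Stack: [-160]
STORE_FAST s → s=-160. Stack: []
LOAD_FAST_LOAD_FAST b,a → push -9,12. Stack: [-9, 12]
BINARY_OP % → -9 % 12 = 3. Stack: [3]
LOAD_FAST b → push -9. Stack: [3, -9]
BINARY_OP - → 3 - -9 = 12. Stack: [12]
STORE_FAST z → z=12. Stack: []
LOAD_CONST → push 7. Stack: [7]
LOAD_FAST b → push -9. Stack: [7, -9]
BINARY_OP & → 7 & -9 = 7. Stack: [7]
LOAD_CONST → push 11. Stack: [7, 11]
BINARY_OP | → 7 | 11 = 15. Stack: [15]
STORE_FAST n → n=15. Stack: []
LOAD_FAST n → push 15. Stack: [15]
RETURN_VALUE → return 15.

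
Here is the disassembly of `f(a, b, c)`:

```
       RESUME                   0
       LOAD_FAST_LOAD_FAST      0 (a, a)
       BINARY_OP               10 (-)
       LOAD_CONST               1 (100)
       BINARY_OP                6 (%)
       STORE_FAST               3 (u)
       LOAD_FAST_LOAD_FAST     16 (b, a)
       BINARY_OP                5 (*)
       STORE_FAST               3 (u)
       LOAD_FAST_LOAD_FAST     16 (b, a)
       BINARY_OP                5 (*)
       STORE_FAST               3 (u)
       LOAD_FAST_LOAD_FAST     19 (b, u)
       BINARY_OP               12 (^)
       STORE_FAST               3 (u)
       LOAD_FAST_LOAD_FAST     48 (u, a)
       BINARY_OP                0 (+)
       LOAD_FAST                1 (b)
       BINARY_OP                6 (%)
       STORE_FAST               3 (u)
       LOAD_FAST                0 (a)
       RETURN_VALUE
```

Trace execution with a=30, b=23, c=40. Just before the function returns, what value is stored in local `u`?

17

LOAD_FAST_LOAD_FAST a,a → push 30,30. Stack: [30, 30]
BINARY_OP - → 30 - 30 = 0. Stack: [0]
LOAD_CONST → push 100. Stack: [0, 100]
BINARY_OP % → 0 % 100 = 0. Stack: [0]
STORE_FAST u → u=0. Stack: []
LOAD_FAST_LOAD_FAST b,a → push 23,30. Stack: [23, 30]
BINARY_OP * → 23 * 30 = 690. Stack: [690]
STORE_FAST u → u=690. Stack: []
LOAD_FAST_LOAD_FAST b,a → push 23,30. Stack: [23, 30]
BINARY_OP * → 23 * 30 = 690. Stack: [690]
STORE_FAST u → u=690. Stack: []
LOAD_FAST_LOAD_FAST b,u → push 23,690. Stack: [23, 690]
BINARY_OP ^ → 23 ^ 690 = 677. Stack: [677]
STORE_FAST u → u=677. Stack: []
LOAD_FAST_LOAD_FAST u,a → push 677,30. Stack: [677, 30]
BINARY_OP + → 677 + 30 = 707. Stack: [707]
LOAD_FAST b → push 23. Stack: [707, 23]
BINARY_OP % → 707 % 23 = 17. Stack: [17]
STORE_FAST u → u=17. Stack: []
LOAD_FAST a → push 30. Stack: [30]
RETURN_VALUE → return 30.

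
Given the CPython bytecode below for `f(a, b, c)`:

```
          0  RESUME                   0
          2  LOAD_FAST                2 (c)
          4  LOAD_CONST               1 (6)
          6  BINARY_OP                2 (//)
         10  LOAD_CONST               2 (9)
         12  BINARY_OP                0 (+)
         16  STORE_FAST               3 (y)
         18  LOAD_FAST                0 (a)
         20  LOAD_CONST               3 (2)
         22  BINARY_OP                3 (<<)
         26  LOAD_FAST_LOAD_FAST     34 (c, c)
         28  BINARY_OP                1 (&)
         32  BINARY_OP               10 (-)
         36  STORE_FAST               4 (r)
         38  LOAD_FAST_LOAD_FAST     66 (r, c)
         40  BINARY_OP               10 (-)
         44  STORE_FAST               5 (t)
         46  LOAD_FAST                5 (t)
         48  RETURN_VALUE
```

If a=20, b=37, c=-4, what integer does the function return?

LOAD_FAST c → push -4. Stack: [-4]
LOAD_CONST → push 6. Stack: [-4, 6]
BINARY_OP // → -4 // 6 = -1. Stack: [-1]
LOAD_CONST → push 9. Stack: [-1, 9]
BINARY_OP + → -1 + 9 = 8. Stack: [8]
STORE_FAST y → y=8. Stack: []
LOAD_FAST a → push 20. Stack: [20]
LOAD_CONST → push 2. Stack: [20, 2]
BINARY_OP << → 20 << 2 = 80. Stack: [80]
LOAD_FAST_LOAD_FAST c,c → push -4,-4. Stack: [80, -4, -4]
BINARY_OP & → -4 & -4 = -4. Stack: [80, -4]
BINARY_OP - → 80 - -4 = 84. Stack: [84]
STORE_FAST r → r=84. Stack: []
LOAD_FAST_LOAD_FAST r,c → push 84,-4. Stack: [84, -4]
BINARY_OP - → 84 - -4 = 88. Stack: [88]
STORE_FAST t → t=88. Stack: []
LOAD_FAST t → push 88. Stack: [88]
RETURN_VALUE → return 88.

88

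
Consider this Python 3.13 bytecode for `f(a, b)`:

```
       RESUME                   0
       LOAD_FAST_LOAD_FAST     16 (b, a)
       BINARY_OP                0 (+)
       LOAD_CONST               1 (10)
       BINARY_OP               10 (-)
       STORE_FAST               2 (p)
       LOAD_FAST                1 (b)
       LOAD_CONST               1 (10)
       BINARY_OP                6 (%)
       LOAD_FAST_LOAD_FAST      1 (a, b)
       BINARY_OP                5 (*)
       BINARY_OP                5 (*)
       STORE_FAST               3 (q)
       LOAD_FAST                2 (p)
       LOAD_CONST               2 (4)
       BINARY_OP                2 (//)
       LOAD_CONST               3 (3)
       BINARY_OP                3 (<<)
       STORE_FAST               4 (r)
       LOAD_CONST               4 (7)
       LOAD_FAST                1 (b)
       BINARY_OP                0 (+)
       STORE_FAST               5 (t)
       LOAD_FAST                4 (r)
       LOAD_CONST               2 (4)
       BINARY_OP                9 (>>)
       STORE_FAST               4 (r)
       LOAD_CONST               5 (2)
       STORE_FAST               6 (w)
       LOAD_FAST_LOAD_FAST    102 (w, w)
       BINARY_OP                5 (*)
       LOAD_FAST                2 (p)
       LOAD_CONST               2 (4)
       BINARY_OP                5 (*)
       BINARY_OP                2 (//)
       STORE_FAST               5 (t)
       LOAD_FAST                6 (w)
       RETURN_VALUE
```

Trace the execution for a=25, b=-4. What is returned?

LOAD_FAST_LOAD_FAST b,a → push -4,25. Stack: [-4, 25]
BINARY_OP + → -4 + 25 = 21. Stack: [21]
LOAD_CONST → push 10. Stack: [21, 10]
BINARY_OP - → 21 - 10 = 11. Stack: [11]
STORE_FAST p → p=11. Stack: []
LOAD_FAST b → push -4. Stack: [-4]
LOAD_CONST → push 10. Stack: [-4, 10]
BINARY_OP % → -4 % 10 = 6. Stack: [6]
LOAD_FAST_LOAD_FAST a,b → push 25,-4. Stack: [6, 25, -4]
BINARY_OP * → 25 * -4 = -100. Stack: [6, -100]
BINARY_OP * → 6 * -100 = -600. Stack: [-600]
STORE_FAST q → q=-600. Stack: []
LOAD_FAST p → push 11. Stack: [11]
LOAD_CONST → push 4. Stack: [11, 4]
BINARY_OP // → 11 // 4 = 2. Stack: [2]
LOAD_CONST → push 3. Stack: [2, 3]
BINARY_OP << → 2 << 3 = 16. Stack: [16]
STORE_FAST r → r=16. Stack: []
LOAD_CONST → push 7. Stack: [7]
LOAD_FAST b → push -4. Stack: [7, -4]
BINARY_OP + → 7 + -4 = 3. Stack: [3]
STORE_FAST t → t=3. Stack: []
LOAD_FAST r → push 16. Stack: [16]
LOAD_CONST → push 4. Stack: [16, 4]
BINARY_OP >> → 16 >> 4 = 1. Stack: [1]
STORE_FAST r → r=1. Stack: []
LOAD_CONST → push 2. Stack: [2]
STORE_FAST w → w=2. Stack: []
LOAD_FAST_LOAD_FAST w,w → push 2,2. Stack: [2, 2]
BINARY_OP * → 2 * 2 = 4. Stack: [4]
LOAD_FAST p → push 11. Stack: [4, 11]
LOAD_CONST → push 4. Stack: [4, 11, 4]
BINARY_OP * → 11 * 4 = 44. Stack: [4, 44]
BINARY_OP // → 4 // 44 = 0. Stack: [0]
STORE_FAST t → t=0. Stack: []
LOAD_FAST w → push 2. Stack: [2]
RETURN_VALUE → return 2.

2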